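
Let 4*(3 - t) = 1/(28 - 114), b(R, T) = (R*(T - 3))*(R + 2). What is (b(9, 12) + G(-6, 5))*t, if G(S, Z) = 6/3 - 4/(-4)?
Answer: 461751/172 ≈ 2684.6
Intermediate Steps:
G(S, Z) = 3 (G(S, Z) = 6*(⅓) - 4*(-¼) = 2 + 1 = 3)
b(R, T) = R*(-3 + T)*(2 + R) (b(R, T) = (R*(-3 + T))*(2 + R) = R*(-3 + T)*(2 + R))
t = 1033/344 (t = 3 - 1/(4*(28 - 114)) = 3 - ¼/(-86) = 3 - ¼*(-1/86) = 3 + 1/344 = 1033/344 ≈ 3.0029)
(b(9, 12) + G(-6, 5))*t = (9*(-6 - 3*9 + 2*12 + 9*12) + 3)*(1033/344) = (9*(-6 - 27 + 24 + 108) + 3)*(1033/344) = (9*99 + 3)*(1033/344) = (891 + 3)*(1033/344) = 894*(1033/344) = 461751/172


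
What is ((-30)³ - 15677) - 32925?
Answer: -75602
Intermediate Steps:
((-30)³ - 15677) - 32925 = (-27000 - 15677) - 32925 = -42677 - 32925 = -75602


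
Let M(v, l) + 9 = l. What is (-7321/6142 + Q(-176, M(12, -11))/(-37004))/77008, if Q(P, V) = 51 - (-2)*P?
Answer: -134528771/8751133982272 ≈ -1.5373e-5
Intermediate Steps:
M(v, l) = -9 + l
Q(P, V) = 51 + 2*P
(-7321/6142 + Q(-176, M(12, -11))/(-37004))/77008 = (-7321/6142 + (51 + 2*(-176))/(-37004))/77008 = (-7321*1/6142 + (51 - 352)*(-1/37004))*(1/77008) = (-7321/6142 - 301*(-1/37004))*(1/77008) = (-7321/6142 + 301/37004)*(1/77008) = -134528771/113639284*1/77008 = -134528771/8751133982272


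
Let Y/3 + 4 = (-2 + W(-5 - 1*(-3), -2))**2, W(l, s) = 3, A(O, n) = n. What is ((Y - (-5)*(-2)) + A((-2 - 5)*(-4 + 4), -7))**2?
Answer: 676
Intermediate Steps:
Y = -9 (Y = -12 + 3*(-2 + 3)**2 = -12 + 3*1**2 = -12 + 3*1 = -12 + 3 = -9)
((Y - (-5)*(-2)) + A((-2 - 5)*(-4 + 4), -7))**2 = ((-9 - (-5)*(-2)) - 7)**2 = ((-9 - 1*10) - 7)**2 = ((-9 - 10) - 7)**2 = (-19 - 7)**2 = (-26)**2 = 676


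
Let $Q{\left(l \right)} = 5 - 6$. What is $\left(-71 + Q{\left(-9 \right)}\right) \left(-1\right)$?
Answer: $72$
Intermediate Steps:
$Q{\left(l \right)} = -1$ ($Q{\left(l \right)} = 5 - 6 = -1$)
$\left(-71 + Q{\left(-9 \right)}\right) \left(-1\right) = \left(-71 - 1\right) \left(-1\right) = \left(-72\right) \left(-1\right) = 72$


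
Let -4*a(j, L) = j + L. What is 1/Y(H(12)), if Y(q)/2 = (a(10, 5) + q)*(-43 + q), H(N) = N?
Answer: -2/1023 ≈ -0.0019550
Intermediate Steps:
a(j, L) = -L/4 - j/4 (a(j, L) = -(j + L)/4 = -(L + j)/4 = -L/4 - j/4)
Y(q) = 2*(-43 + q)*(-15/4 + q) (Y(q) = 2*(((-¼*5 - ¼*10) + q)*(-43 + q)) = 2*(((-5/4 - 5/2) + q)*(-43 + q)) = 2*((-15/4 + q)*(-43 + q)) = 2*((-43 + q)*(-15/4 + q)) = 2*(-43 + q)*(-15/4 + q))
1/Y(H(12)) = 1/(645/2 + 2*12² - 187/2*12) = 1/(645/2 + 2*144 - 1122) = 1/(645/2 + 288 - 1122) = 1/(-1023/2) = -2/1023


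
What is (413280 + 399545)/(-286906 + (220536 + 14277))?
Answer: -812825/52093 ≈ -15.603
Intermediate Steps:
(413280 + 399545)/(-286906 + (220536 + 14277)) = 812825/(-286906 + 234813) = 812825/(-52093) = 812825*(-1/52093) = -812825/52093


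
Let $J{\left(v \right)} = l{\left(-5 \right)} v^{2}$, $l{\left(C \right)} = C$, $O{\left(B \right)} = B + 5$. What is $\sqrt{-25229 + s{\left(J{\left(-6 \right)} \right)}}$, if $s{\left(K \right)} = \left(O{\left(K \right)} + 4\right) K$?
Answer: $\sqrt{5551} \approx 74.505$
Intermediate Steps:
$O{\left(B \right)} = 5 + B$
$J{\left(v \right)} = - 5 v^{2}$
$s{\left(K \right)} = K \left(9 + K\right)$ ($s{\left(K \right)} = \left(\left(5 + K\right) + 4\right) K = \left(9 + K\right) K = K \left(9 + K\right)$)
$\sqrt{-25229 + s{\left(J{\left(-6 \right)} \right)}} = \sqrt{-25229 + - 5 \left(-6\right)^{2} \left(9 - 5 \left(-6\right)^{2}\right)} = \sqrt{-25229 + \left(-5\right) 36 \left(9 - 180\right)} = \sqrt{-25229 - 180 \left(9 - 180\right)} = \sqrt{-25229 - -30780} = \sqrt{-25229 + 30780} = \sqrt{5551}$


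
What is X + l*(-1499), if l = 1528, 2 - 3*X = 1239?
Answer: -6872653/3 ≈ -2.2909e+6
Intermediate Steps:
X = -1237/3 (X = ⅔ - ⅓*1239 = ⅔ - 413 = -1237/3 ≈ -412.33)
X + l*(-1499) = -1237/3 + 1528*(-1499) = -1237/3 - 2290472 = -6872653/3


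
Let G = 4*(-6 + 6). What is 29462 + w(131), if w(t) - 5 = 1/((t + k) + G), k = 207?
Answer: 9959847/338 ≈ 29467.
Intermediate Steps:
G = 0 (G = 4*0 = 0)
w(t) = 5 + 1/(207 + t) (w(t) = 5 + 1/((t + 207) + 0) = 5 + 1/((207 + t) + 0) = 5 + 1/(207 + t))
29462 + w(131) = 29462 + (1036 + 5*131)/(207 + 131) = 29462 + (1036 + 655)/338 = 29462 + (1/338)*1691 = 29462 + 1691/338 = 9959847/338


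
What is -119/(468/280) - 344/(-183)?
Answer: -494714/7137 ≈ -69.317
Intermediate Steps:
-119/(468/280) - 344/(-183) = -119/(468*(1/280)) - 344*(-1/183) = -119/117/70 + 344/183 = -119*70/117 + 344/183 = -8330/117 + 344/183 = -494714/7137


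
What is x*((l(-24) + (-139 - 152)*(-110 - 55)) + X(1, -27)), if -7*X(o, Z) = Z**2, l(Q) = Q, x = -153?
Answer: -51286824/7 ≈ -7.3267e+6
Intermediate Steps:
X(o, Z) = -Z**2/7
x*((l(-24) + (-139 - 152)*(-110 - 55)) + X(1, -27)) = -153*((-24 + (-139 - 152)*(-110 - 55)) - 1/7*(-27)**2) = -153*((-24 - 291*(-165)) - 1/7*729) = -153*((-24 + 48015) - 729/7) = -153*(47991 - 729/7) = -153*335208/7 = -51286824/7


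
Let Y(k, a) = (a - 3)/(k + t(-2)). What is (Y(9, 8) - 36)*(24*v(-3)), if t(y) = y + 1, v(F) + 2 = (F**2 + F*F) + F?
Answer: -11037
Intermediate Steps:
v(F) = -2 + F + 2*F**2 (v(F) = -2 + ((F**2 + F*F) + F) = -2 + ((F**2 + F**2) + F) = -2 + (2*F**2 + F) = -2 + (F + 2*F**2) = -2 + F + 2*F**2)
t(y) = 1 + y
Y(k, a) = (-3 + a)/(-1 + k) (Y(k, a) = (a - 3)/(k + (1 - 2)) = (-3 + a)/(k - 1) = (-3 + a)/(-1 + k))
(Y(9, 8) - 36)*(24*v(-3)) = ((-3 + 8)/(-1 + 9) - 36)*(24*(-2 - 3 + 2*(-3)**2)) = (5/8 - 36)*(24*(-2 - 3 + 2*9)) = ((1/8)*5 - 36)*(24*(-2 - 3 + 18)) = (5/8 - 36)*(24*13) = -283/8*312 = -11037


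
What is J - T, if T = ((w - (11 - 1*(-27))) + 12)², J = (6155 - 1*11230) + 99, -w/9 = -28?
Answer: -56052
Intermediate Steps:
w = 252 (w = -9*(-28) = 252)
J = -4976 (J = (6155 - 11230) + 99 = -5075 + 99 = -4976)
T = 51076 (T = ((252 - (11 - 1*(-27))) + 12)² = ((252 - (11 + 27)) + 12)² = ((252 - 1*38) + 12)² = ((252 - 38) + 12)² = (214 + 12)² = 226² = 51076)
J - T = -4976 - 1*51076 = -4976 - 51076 = -56052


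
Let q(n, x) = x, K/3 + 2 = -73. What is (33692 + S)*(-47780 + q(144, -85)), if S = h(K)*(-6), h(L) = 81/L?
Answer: -8063854842/5 ≈ -1.6128e+9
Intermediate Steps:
K = -225 (K = -6 + 3*(-73) = -6 - 219 = -225)
S = 54/25 (S = (81/(-225))*(-6) = (81*(-1/225))*(-6) = -9/25*(-6) = 54/25 ≈ 2.1600)
(33692 + S)*(-47780 + q(144, -85)) = (33692 + 54/25)*(-47780 - 85) = (842354/25)*(-47865) = -8063854842/5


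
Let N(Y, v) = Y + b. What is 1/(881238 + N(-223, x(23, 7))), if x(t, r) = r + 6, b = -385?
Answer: 1/880630 ≈ 1.1356e-6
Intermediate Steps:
x(t, r) = 6 + r
N(Y, v) = -385 + Y (N(Y, v) = Y - 385 = -385 + Y)
1/(881238 + N(-223, x(23, 7))) = 1/(881238 + (-385 - 223)) = 1/(881238 - 608) = 1/880630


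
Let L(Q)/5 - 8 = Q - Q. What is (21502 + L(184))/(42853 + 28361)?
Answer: 10771/35607 ≈ 0.30250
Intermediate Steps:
L(Q) = 40 (L(Q) = 40 + 5*(Q - Q) = 40 + 5*0 = 40 + 0 = 40)
(21502 + L(184))/(42853 + 28361) = (21502 + 40)/(42853 + 28361) = 21542/71214 = 21542*(1/71214) = 10771/35607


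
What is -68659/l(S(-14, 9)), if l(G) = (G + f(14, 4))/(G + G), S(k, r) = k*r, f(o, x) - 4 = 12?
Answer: -8651034/55 ≈ -1.5729e+5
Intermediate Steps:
f(o, x) = 16 (f(o, x) = 4 + 12 = 16)
l(G) = (16 + G)/(2*G) (l(G) = (G + 16)/(G + G) = (16 + G)/((2*G)) = (16 + G)*(1/(2*G)) = (16 + G)/(2*G))
-68659/l(S(-14, 9)) = -68659*(-252/(16 - 14*9)) = -68659*(-252/(16 - 126)) = -68659/((½)*(-1/126)*(-110)) = -68659/55/126 = -68659*126/55 = -8651034/55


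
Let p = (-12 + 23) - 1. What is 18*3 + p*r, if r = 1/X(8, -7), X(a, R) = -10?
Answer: 53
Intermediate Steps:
p = 10 (p = 11 - 1 = 10)
r = -1/10 (r = 1/(-10) = -1/10 ≈ -0.10000)
18*3 + p*r = 18*3 + 10*(-1/10) = 54 - 1 = 53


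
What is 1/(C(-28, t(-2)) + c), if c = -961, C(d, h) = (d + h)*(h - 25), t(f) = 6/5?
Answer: -25/8079 ≈ -0.0030944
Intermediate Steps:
t(f) = 6/5 (t(f) = 6*(1/5) = 6/5)
C(d, h) = (-25 + h)*(d + h) (C(d, h) = (d + h)*(-25 + h) = (-25 + h)*(d + h))
1/(C(-28, t(-2)) + c) = 1/(((6/5)**2 - 25*(-28) - 25*6/5 - 28*6/5) - 961) = 1/((36/25 + 700 - 30 - 168/5) - 961) = 1/(15946/25 - 961) = 1/(-8079/25) = -25/8079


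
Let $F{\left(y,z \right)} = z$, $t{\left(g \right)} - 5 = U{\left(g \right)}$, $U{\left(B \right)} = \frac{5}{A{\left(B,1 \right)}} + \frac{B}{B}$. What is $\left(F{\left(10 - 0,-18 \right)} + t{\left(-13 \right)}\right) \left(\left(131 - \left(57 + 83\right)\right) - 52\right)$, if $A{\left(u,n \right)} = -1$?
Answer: $1037$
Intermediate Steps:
$U{\left(B \right)} = -4$ ($U{\left(B \right)} = \frac{5}{-1} + \frac{B}{B} = 5 \left(-1\right) + 1 = -5 + 1 = -4$)
$t{\left(g \right)} = 1$ ($t{\left(g \right)} = 5 - 4 = 1$)
$\left(F{\left(10 - 0,-18 \right)} + t{\left(-13 \right)}\right) \left(\left(131 - \left(57 + 83\right)\right) - 52\right) = \left(-18 + 1\right) \left(\left(131 - \left(57 + 83\right)\right) - 52\right) = - 17 \left(\left(131 - 140\right) - 52\right) = - 17 \left(-9 - 52\right) = \left(-17\right) \left(-61\right) = 1037$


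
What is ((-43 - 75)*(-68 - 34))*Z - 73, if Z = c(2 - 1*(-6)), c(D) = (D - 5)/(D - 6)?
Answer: 17981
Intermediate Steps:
c(D) = (-5 + D)/(-6 + D)
Z = 3/2 (Z = (-5 + (2 - 1*(-6)))/(-6 + (2 - 1*(-6))) = (-5 + (2 + 6))/(-6 + (2 + 6)) = (-5 + 8)/(-6 + 8) = 3/2 ≈ 1.5000)
((-43 - 75)*(-68 - 34))*Z - 73 = ((-43 - 75)*(-68 - 34))*(3/2) - 73 = -118*(-102)*(3/2) - 73 = 12036*(3/2) - 73 = 18054 - 73 = 17981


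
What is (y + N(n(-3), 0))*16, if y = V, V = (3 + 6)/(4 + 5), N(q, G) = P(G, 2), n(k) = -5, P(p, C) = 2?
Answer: 48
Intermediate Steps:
N(q, G) = 2
V = 1 (V = 9/9 = 9*(⅑) = 1)
y = 1
(y + N(n(-3), 0))*16 = (1 + 2)*16 = 3*16 = 48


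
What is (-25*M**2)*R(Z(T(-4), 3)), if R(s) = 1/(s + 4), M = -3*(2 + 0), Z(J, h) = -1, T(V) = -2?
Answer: -300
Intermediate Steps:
M = -6 (M = -3*2 = -6)
R(s) = 1/(4 + s)
(-25*M**2)*R(Z(T(-4), 3)) = (-25*(-6)**2)/(4 - 1) = -25*36/3 = -5*180*(1/3) = -900*1/3 = -300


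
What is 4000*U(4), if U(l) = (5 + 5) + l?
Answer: 56000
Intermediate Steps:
U(l) = 10 + l
4000*U(4) = 4000*(10 + 4) = 4000*14 = 56000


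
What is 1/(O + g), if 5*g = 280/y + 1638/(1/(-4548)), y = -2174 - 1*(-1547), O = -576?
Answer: -3135/4672720288 ≈ -6.7092e-7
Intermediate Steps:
y = -627 (y = -2174 + 1547 = -627)
g = -4670914528/3135 (g = (280/(-627) + 1638/(1/(-4548)))/5 = (280*(-1/627) + 1638/(-1/4548))/5 = (-280/627 + 1638*(-4548))/5 = (-280/627 - 7449624)/5 = (⅕)*(-4670914528/627) = -4670914528/3135 ≈ -1.4899e+6)
1/(O + g) = 1/(-576 - 4670914528/3135) = 1/(-4672720288/3135) = -3135/4672720288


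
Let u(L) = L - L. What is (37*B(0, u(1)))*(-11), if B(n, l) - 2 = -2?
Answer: 0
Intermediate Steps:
u(L) = 0
B(n, l) = 0 (B(n, l) = 2 - 2 = 0)
(37*B(0, u(1)))*(-11) = (37*0)*(-11) = 0*(-11) = 0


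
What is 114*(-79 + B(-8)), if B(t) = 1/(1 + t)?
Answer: -63156/7 ≈ -9022.3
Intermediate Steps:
114*(-79 + B(-8)) = 114*(-79 + 1/(1 - 8)) = 114*(-79 + 1/(-7)) = 114*(-79 - ⅐) = 114*(-554/7) = -63156/7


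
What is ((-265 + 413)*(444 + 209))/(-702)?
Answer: -48322/351 ≈ -137.67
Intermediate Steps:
((-265 + 413)*(444 + 209))/(-702) = (148*653)*(-1/702) = 96644*(-1/702) = -48322/351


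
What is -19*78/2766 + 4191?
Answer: 1931804/461 ≈ 4190.5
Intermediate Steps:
-19*78/2766 + 4191 = -1482*1/2766 + 4191 = -247/461 + 4191 = 1931804/461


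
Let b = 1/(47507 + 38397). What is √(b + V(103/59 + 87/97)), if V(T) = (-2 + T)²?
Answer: √1792414536185/2083172 ≈ 0.64268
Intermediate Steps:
b = 1/85904 ≈ 1.1641e-5
√(b + V(103/59 + 87/97)) = √(1/85904 + (-2 + (103/59 + 87/97))²) = √(1/85904 + (-2 + 15124/5723)²) = √(1/85904 + (3678/5723)²) = √(1/85904 + 13527684/32752729) = √(19696863035/47687973424) = √1792414536185/2083172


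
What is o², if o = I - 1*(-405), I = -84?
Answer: 103041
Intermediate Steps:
o = 321 (o = -84 - 1*(-405) = -84 + 405 = 321)
o² = 321² = 103041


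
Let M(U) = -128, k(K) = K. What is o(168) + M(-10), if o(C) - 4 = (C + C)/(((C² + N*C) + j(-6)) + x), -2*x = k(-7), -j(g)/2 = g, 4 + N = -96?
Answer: -2836324/22879 ≈ -123.97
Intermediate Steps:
N = -100 (N = -4 - 96 = -100)
j(g) = -2*g
x = 7/2 (x = -½*(-7) = 7/2 ≈ 3.5000)
o(C) = 4 + 2*C/(31/2 + C² - 100*C) (o(C) = 4 + (C + C)/(((C² - 100*C) - 2*(-6)) + 7/2) = 4 + (2*C)/(((C² - 100*C) + 12) + 7/2) = 4 + (2*C)/((12 + C² - 100*C) + 7/2) = 4 + (2*C)/(31/2 + C² - 100*C) = 4 + 2*C/(31/2 + C² - 100*C))
o(168) + M(-10) = 4*(31 - 199*168 + 2*168²)/(31 - 200*168 + 2*168²) - 128 = 4*(31 - 33432 + 2*28224)/(31 - 33600 + 2*28224) - 128 = 4*(31 - 33432 + 56448)/(31 - 33600 + 56448) - 128 = 4*23047/22879 - 128 = 4*(1/22879)*23047 - 128 = 92188/22879 - 128 = -2836324/22879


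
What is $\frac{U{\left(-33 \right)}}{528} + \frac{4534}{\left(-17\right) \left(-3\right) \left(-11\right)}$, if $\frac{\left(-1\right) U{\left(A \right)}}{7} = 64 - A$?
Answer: $- \frac{28029}{2992} \approx -9.368$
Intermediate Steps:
$U{\left(A \right)} = -448 + 7 A$ ($U{\left(A \right)} = - 7 \left(64 - A\right) = -448 + 7 A$)
$\frac{U{\left(-33 \right)}}{528} + \frac{4534}{\left(-17\right) \left(-3\right) \left(-11\right)} = \frac{-448 + 7 \left(-33\right)}{528} + \frac{4534}{\left(-17\right) \left(-3\right) \left(-11\right)} = \left(-448 - 231\right) \frac{1}{528} + \frac{4534}{51 \left(-11\right)} = \left(-679\right) \frac{1}{528} + \frac{4534}{-561} = - \frac{679}{528} + 4534 \left(- \frac{1}{561}\right) = - \frac{679}{528} - \frac{4534}{561} = - \frac{28029}{2992}$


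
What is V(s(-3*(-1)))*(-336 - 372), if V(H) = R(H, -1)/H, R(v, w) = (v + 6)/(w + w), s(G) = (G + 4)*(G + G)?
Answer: 2832/7 ≈ 404.57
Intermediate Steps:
s(G) = 2*G*(4 + G) (s(G) = (4 + G)*(2*G) = 2*G*(4 + G))
R(v, w) = (6 + v)/(2*w) (R(v, w) = (6 + v)/((2*w)) = (6 + v)*(1/(2*w)) = (6 + v)/(2*w))
V(H) = (-3 - H/2)/H (V(H) = ((½)*(6 + H)/(-1))/H = ((½)*(-1)*(6 + H))/H = (-3 - H/2)/H)
V(s(-3*(-1)))*(-336 - 372) = ((-6 - 2*(-3*(-1))*(4 - 3*(-1)))/(2*((2*(-3*(-1))*(4 - 3*(-1))))))*(-336 - 372) = ((-6 - 2*3*(4 + 3))/(2*((2*3*(4 + 3)))))*(-708) = ((-6 - 2*3*7)/(2*((2*3*7))))*(-708) = ((½)*(-6 - 1*42)/42)*(-708) = ((½)*(1/42)*(-6 - 42))*(-708) = ((½)*(1/42)*(-48))*(-708) = -4/7*(-708) = 2832/7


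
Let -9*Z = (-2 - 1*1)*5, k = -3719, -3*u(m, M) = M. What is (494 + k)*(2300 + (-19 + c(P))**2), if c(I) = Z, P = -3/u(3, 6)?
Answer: -25159300/3 ≈ -8.3864e+6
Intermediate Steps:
u(m, M) = -M/3
P = 3/2 (P = -3/((-1/3*6)) = -3/(-2) = -3*(-1/2) = 3/2 ≈ 1.5000)
Z = 5/3 (Z = -(-2 - 1*1)*5/9 = -(-2 - 1)*5/9 = -(-1)*5/3 = -1/9*(-15) = 5/3 ≈ 1.6667)
c(I) = 5/3
(494 + k)*(2300 + (-19 + c(P))**2) = (494 - 3719)*(2300 + (-19 + 5/3)**2) = -3225*(2300 + (-52/3)**2) = -3225*(2300 + 2704/9) = -3225*23404/9 = -25159300/3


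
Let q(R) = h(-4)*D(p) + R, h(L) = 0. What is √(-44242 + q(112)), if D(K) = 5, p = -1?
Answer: I*√44130 ≈ 210.07*I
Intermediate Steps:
q(R) = R (q(R) = 0*5 + R = 0 + R = R)
√(-44242 + q(112)) = √(-44242 + 112) = √(-44130) = I*√44130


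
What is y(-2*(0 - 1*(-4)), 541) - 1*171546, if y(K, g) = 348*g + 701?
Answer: 17423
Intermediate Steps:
y(K, g) = 701 + 348*g
y(-2*(0 - 1*(-4)), 541) - 1*171546 = (701 + 348*541) - 1*171546 = (701 + 188268) - 171546 = 188969 - 171546 = 17423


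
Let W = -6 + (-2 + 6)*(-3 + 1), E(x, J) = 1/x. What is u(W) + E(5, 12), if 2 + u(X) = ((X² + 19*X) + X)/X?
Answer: 21/5 ≈ 4.2000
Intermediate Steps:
W = -14 (W = -6 + 4*(-2) = -6 - 8 = -14)
u(X) = -2 + (X² + 20*X)/X (u(X) = -2 + ((X² + 19*X) + X)/X = -2 + (X² + 20*X)/X)
u(W) + E(5, 12) = (18 - 14) + 1/5 = 4 + ⅕ = 21/5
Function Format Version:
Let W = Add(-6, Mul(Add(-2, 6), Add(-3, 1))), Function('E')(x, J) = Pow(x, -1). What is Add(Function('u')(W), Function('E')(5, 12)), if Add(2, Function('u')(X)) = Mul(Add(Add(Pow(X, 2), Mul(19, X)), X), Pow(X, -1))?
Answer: Rational(21, 5) ≈ 4.2000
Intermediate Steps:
W = -14 (W = Add(-6, Mul(4, -2)) = Add(-6, -8) = -14)
Function('u')(X) = Add(-2, Mul(Pow(X, -1), Add(Pow(X, 2), Mul(20, X)))) (Function('u')(X) = Add(-2, Mul(Add(Add(Pow(X, 2), Mul(19, X)), X), Pow(X, -1))) = Add(-2, Mul(Add(Pow(X, 2), Mul(20, X)), Pow(X, -1))) = Add(-2, Mul(Pow(X, -1), Add(Pow(X, 2), Mul(20, X)))))
Add(Function('u')(W), Function('E')(5, 12)) = Add(Add(18, -14), Pow(5, -1)) = Add(4, Rational(1, 5)) = Rational(21, 5)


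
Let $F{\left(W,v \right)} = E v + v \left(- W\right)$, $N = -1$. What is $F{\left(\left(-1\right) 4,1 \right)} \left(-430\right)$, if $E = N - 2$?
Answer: $-430$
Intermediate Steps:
$E = -3$ ($E = -1 - 2 = -3$)
$F{\left(W,v \right)} = - 3 v - W v$ ($F{\left(W,v \right)} = - 3 v + v \left(- W\right) = - 3 v - W v$)
$F{\left(\left(-1\right) 4,1 \right)} \left(-430\right) = \left(-1\right) 1 \left(3 - 4\right) \left(-430\right) = \left(-1\right) 1 \left(-1\right) \left(-430\right) = 1 \left(-430\right) = -430$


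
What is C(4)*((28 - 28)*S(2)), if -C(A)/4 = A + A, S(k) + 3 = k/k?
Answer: 0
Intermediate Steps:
S(k) = -2 (S(k) = -3 + k/k = -3 + 1 = -2)
C(A) = -8*A (C(A) = -4*(A + A) = -8*A)
C(4)*((28 - 28)*S(2)) = (-8*4)*((28 - 28)*(-2)) = -0*(-2) = -32*0 = 0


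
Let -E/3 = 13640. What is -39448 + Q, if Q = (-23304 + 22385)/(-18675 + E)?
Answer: -2350902641/59595 ≈ -39448.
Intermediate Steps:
E = -40920 (E = -3*13640 = -40920)
Q = 919/59595 (Q = (-23304 + 22385)/(-18675 - 40920) = -919/(-59595) = -919*(-1/59595) = 919/59595 ≈ 0.015421)
-39448 + Q = -39448 + 919/59595 = -2350902641/59595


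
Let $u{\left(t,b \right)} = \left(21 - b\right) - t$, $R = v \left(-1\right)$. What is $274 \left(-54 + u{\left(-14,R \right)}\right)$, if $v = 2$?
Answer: $-4658$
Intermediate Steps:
$R = -2$ ($R = 2 \left(-1\right) = -2$)
$u{\left(t,b \right)} = 21 - b - t$
$274 \left(-54 + u{\left(-14,R \right)}\right) = 274 \left(-54 - -37\right) = 274 \left(-54 + \left(21 + 2 + 14\right)\right) = 274 \left(-54 + 37\right) = 274 \left(-17\right) = -4658$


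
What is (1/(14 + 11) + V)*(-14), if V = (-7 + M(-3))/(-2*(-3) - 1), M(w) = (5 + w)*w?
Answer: 896/25 ≈ 35.840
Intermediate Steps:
M(w) = w*(5 + w)
V = -13/5 (V = (-7 - 3*(5 - 3))/(-2*(-3) - 1) = (-7 - 3*2)/(6 - 1) = (-7 - 6)/5 = -13*1/5 = -13/5 ≈ -2.6000)
(1/(14 + 11) + V)*(-14) = (1/(14 + 11) - 13/5)*(-14) = (1/25 - 13/5)*(-14) = -64/25*(-14) = 896/25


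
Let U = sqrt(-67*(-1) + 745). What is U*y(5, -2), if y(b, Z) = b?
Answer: 10*sqrt(203) ≈ 142.48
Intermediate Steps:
U = 2*sqrt(203) (U = sqrt(67 + 745) = sqrt(812) = 2*sqrt(203) ≈ 28.496)
U*y(5, -2) = (2*sqrt(203))*5 = 10*sqrt(203)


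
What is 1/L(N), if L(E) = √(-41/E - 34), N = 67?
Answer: -I*√155373/2319 ≈ -0.16998*I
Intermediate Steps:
L(E) = √(-34 - 41/E)
1/L(N) = 1/(√(-34 - 41/67)) = 1/(√(-2319/67)) = 1/(I*√155373/67) = -I*√155373/2319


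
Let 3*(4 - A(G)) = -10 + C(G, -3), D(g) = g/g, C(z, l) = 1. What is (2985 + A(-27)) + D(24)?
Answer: 2993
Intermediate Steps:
D(g) = 1
A(G) = 7 (A(G) = 4 - (-10 + 1)/3 = 4 - ⅓*(-9) = 4 + 3 = 7)
(2985 + A(-27)) + D(24) = (2985 + 7) + 1 = 2992 + 1 = 2993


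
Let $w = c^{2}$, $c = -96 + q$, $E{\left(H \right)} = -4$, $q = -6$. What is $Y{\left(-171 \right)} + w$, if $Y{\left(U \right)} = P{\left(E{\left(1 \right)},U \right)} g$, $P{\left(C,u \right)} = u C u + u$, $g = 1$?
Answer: $-106731$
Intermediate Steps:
$P{\left(C,u \right)} = u + C u^{2}$ ($P{\left(C,u \right)} = C u u + u = C u^{2} + u = u + C u^{2}$)
$c = -102$ ($c = -96 - 6 = -102$)
$Y{\left(U \right)} = U \left(1 - 4 U\right)$ ($Y{\left(U \right)} = U \left(1 - 4 U\right) 1 = U \left(1 - 4 U\right)$)
$w = 10404$ ($w = \left(-102\right)^{2} = 10404$)
$Y{\left(-171 \right)} + w = - 171 \left(1 - -684\right) + 10404 = - 171 \left(1 + 684\right) + 10404 = \left(-171\right) 685 + 10404 = -117135 + 10404 = -106731$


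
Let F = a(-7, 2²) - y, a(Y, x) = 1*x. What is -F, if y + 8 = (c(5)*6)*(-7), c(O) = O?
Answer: -222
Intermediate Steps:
a(Y, x) = x
y = -218 (y = -8 + (5*6)*(-7) = -8 + 30*(-7) = -8 - 210 = -218)
F = 222 (F = 2² - 1*(-218) = 4 + 218 = 222)
-F = -1*222 = -222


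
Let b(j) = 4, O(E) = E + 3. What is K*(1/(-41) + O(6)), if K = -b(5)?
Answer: -1472/41 ≈ -35.902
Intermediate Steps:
O(E) = 3 + E
K = -4 (K = -1*4 = -4)
K*(1/(-41) + O(6)) = -4*(1/(-41) + (3 + 6)) = -4*(-1/41 + 9) = -4*368/41 = -1472/41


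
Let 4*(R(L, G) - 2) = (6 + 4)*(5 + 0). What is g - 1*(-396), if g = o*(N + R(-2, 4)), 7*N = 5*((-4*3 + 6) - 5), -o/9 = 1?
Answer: 4707/14 ≈ 336.21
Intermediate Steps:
R(L, G) = 29/2 (R(L, G) = 2 + ((6 + 4)*(5 + 0))/4 = 2 + (10*5)/4 = 2 + (¼)*50 = 2 + 25/2 = 29/2)
o = -9 (o = -9*1 = -9)
N = -55/7 (N = (5*((-4*3 + 6) - 5))/7 = (5*((-12 + 6) - 5))/7 = (5*(-6 - 5))/7 = (5*(-11))/7 = (⅐)*(-55) = -55/7 ≈ -7.8571)
g = -837/14 (g = -9*(-55/7 + 29/2) = -9*93/14 = -837/14 ≈ -59.786)
g - 1*(-396) = -837/14 - 1*(-396) = -837/14 + 396 = 4707/14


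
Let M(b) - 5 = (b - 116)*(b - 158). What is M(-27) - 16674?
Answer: 9786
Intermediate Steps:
M(b) = 5 + (-158 + b)*(-116 + b) (M(b) = 5 + (b - 116)*(b - 158) = 5 + (-116 + b)*(-158 + b) = 5 + (-158 + b)*(-116 + b))
M(-27) - 16674 = (18333 + (-27)**2 - 274*(-27)) - 16674 = (18333 + 729 + 7398) - 16674 = 26460 - 16674 = 9786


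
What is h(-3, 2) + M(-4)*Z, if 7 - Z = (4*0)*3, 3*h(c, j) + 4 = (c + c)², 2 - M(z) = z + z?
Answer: 242/3 ≈ 80.667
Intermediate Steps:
M(z) = 2 - 2*z (M(z) = 2 - (z + z) = 2 - 2*z)
h(c, j) = -4/3 + 4*c²/3 (h(c, j) = -4/3 + (c + c)²/3 = -4/3 + (2*c)²/3 = -4/3 + (4*c²)/3 = -4/3 + 4*c²/3)
Z = 7 (Z = 7 - 4*0*3 = 7 - 0*3 = 7 - 1*0 = 7 + 0 = 7)
h(-3, 2) + M(-4)*Z = (-4/3 + (4/3)*(-3)²) + (2 - 2*(-4))*7 = (-4/3 + (4/3)*9) + (2 + 8)*7 = (-4/3 + 12) + 10*7 = 32/3 + 70 = 242/3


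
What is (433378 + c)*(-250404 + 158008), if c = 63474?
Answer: -45907137392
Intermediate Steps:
(433378 + c)*(-250404 + 158008) = (433378 + 63474)*(-250404 + 158008) = 496852*(-92396) = -45907137392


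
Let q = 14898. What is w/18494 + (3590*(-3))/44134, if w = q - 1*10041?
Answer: 7589229/408107098 ≈ 0.018596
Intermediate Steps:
w = 4857 (w = 14898 - 1*10041 = 14898 - 10041 = 4857)
w/18494 + (3590*(-3))/44134 = 4857/18494 + (3590*(-3))/44134 = 4857*(1/18494) - 10770*1/44134 = 4857/18494 - 5385/22067 = 7589229/408107098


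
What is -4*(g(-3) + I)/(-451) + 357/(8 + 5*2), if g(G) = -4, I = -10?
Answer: 53333/2706 ≈ 19.709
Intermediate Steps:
-4*(g(-3) + I)/(-451) + 357/(8 + 5*2) = -4*(-4 - 10)/(-451) + 357/(8 + 5*2) = -4*(-14)*(-1/451) + 357/(8 + 10) = 56*(-1/451) + 357/18 = -56/451 + 357*(1/18) = -56/451 + 119/6 = 53333/2706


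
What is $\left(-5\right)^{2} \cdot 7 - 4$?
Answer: $171$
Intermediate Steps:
$\left(-5\right)^{2} \cdot 7 - 4 = 25 \cdot 7 - 4 = 175 - 4 = 171$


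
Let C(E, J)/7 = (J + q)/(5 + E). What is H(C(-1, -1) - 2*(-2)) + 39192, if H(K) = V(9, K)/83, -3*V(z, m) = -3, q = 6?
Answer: 3252937/83 ≈ 39192.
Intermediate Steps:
C(E, J) = 7*(6 + J)/(5 + E) (C(E, J) = 7*((J + 6)/(5 + E)) = 7*((6 + J)/(5 + E)) = 7*(6 + J)/(5 + E))
V(z, m) = 1 (V(z, m) = -⅓*(-3) = 1)
H(K) = 1/83
H(C(-1, -1) - 2*(-2)) + 39192 = 1/83 + 39192 = 3252937/83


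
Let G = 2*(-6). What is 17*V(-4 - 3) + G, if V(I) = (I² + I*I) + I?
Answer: 1535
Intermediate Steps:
V(I) = I + 2*I² (V(I) = (I² + I²) + I = 2*I² + I = I + 2*I²)
G = -12
17*V(-4 - 3) + G = 17*((-4 - 3)*(1 + 2*(-4 - 3))) - 12 = 17*(-7*(1 + 2*(-7))) - 12 = 17*(-7*(1 - 14)) - 12 = 17*(-7*(-13)) - 12 = 17*91 - 12 = 1547 - 12 = 1535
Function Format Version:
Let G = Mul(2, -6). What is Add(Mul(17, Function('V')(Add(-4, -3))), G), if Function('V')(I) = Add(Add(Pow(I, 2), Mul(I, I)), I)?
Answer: 1535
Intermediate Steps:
Function('V')(I) = Add(I, Mul(2, Pow(I, 2))) (Function('V')(I) = Add(Add(Pow(I, 2), Pow(I, 2)), I) = Add(Mul(2, Pow(I, 2)), I) = Add(I, Mul(2, Pow(I, 2))))
G = -12
Add(Mul(17, Function('V')(Add(-4, -3))), G) = Add(Mul(17, Mul(Add(-4, -3), Add(1, Mul(2, Add(-4, -3))))), -12) = Add(Mul(17, Mul(-7, Add(1, Mul(2, -7)))), -12) = Add(Mul(17, Mul(-7, Add(1, -14))), -12) = Add(Mul(17, Mul(-7, -13)), -12) = Add(Mul(17, 91), -12) = Add(1547, -12) = 1535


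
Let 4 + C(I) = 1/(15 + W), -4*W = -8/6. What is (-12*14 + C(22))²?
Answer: 62552281/2116 ≈ 29562.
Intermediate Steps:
W = ⅓ (W = -(-2)/6 = -¼*(-4/3) = ⅓ ≈ 0.33333)
C(I) = -181/46 (C(I) = -4 + 1/(15 + ⅓) = -4 + 1/(46/3) = -4 + 3/46 = -181/46)
(-12*14 + C(22))² = (-12*14 - 181/46)² = (-168 - 181/46)² = (-7909/46)² = 62552281/2116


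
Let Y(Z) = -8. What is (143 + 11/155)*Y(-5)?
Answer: -177408/155 ≈ -1144.6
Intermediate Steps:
(143 + 11/155)*Y(-5) = (143 + 11/155)*(-8) = (22176/155)*(-8) = -177408/155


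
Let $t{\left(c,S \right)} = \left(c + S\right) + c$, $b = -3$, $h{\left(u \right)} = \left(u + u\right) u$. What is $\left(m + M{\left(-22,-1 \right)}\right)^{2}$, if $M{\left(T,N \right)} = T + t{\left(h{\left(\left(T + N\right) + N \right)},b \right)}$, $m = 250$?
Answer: $6395841$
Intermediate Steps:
$h{\left(u \right)} = 2 u^{2}$ ($h{\left(u \right)} = 2 u u = 2 u^{2}$)
$t{\left(c,S \right)} = S + 2 c$ ($t{\left(c,S \right)} = \left(S + c\right) + c = S + 2 c$)
$M{\left(T,N \right)} = -3 + T + 4 \left(T + 2 N\right)^{2}$ ($M{\left(T,N \right)} = T + \left(-3 + 2 \cdot 2 \left(\left(T + N\right) + N\right)^{2}\right) = T + \left(-3 + 2 \cdot 2 \left(\left(N + T\right) + N\right)^{2}\right) = T + \left(-3 + 2 \cdot 2 \left(T + 2 N\right)^{2}\right) = T + \left(-3 + 4 \left(T + 2 N\right)^{2}\right) = -3 + T + 4 \left(T + 2 N\right)^{2}$)
$\left(m + M{\left(-22,-1 \right)}\right)^{2} = \left(250 - \left(25 - 4 \left(-22 + 2 \left(-1\right)\right)^{2}\right)\right)^{2} = \left(250 - \left(25 - 4 \left(-22 - 2\right)^{2}\right)\right)^{2} = \left(250 - \left(25 - 2304\right)\right)^{2} = \left(250 - -2279\right)^{2} = \left(250 + 2279\right)^{2} = 2529^{2} = 6395841$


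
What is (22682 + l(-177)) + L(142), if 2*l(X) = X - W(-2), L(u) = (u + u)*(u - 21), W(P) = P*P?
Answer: 113911/2 ≈ 56956.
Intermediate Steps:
W(P) = P**2
L(u) = 2*u*(-21 + u) (L(u) = (2*u)*(-21 + u) = 2*u*(-21 + u))
l(X) = -2 + X/2 (l(X) = (X - 1*(-2)**2)/2 = (X - 1*4)/2 = (X - 4)/2 = (-4 + X)/2 = -2 + X/2)
(22682 + l(-177)) + L(142) = (22682 + (-2 + (1/2)*(-177))) + 2*142*(-21 + 142) = (22682 + (-2 - 177/2)) + 2*142*121 = (22682 - 181/2) + 34364 = 45183/2 + 34364 = 113911/2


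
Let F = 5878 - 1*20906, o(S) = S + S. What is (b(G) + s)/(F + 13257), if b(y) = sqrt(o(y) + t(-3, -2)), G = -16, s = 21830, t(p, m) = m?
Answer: -21830/1771 - I*sqrt(34)/1771 ≈ -12.326 - 0.0032925*I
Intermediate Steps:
o(S) = 2*S
b(y) = sqrt(-2 + 2*y) (b(y) = sqrt(2*y - 2) = sqrt(-2 + 2*y))
F = -15028 (F = 5878 - 20906 = -15028)
(b(G) + s)/(F + 13257) = (sqrt(-2 + 2*(-16)) + 21830)/(-15028 + 13257) = (sqrt(-2 - 32) + 21830)/(-1771) = (sqrt(-34) + 21830)*(-1/1771) = (I*sqrt(34) + 21830)*(-1/1771) = (21830 + I*sqrt(34))*(-1/1771) = -21830/1771 - I*sqrt(34)/1771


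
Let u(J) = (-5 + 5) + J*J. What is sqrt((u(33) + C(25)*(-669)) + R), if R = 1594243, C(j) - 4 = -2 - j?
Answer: sqrt(1610719) ≈ 1269.1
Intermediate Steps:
C(j) = 2 - j (C(j) = 4 + (-2 - j) = 2 - j)
u(J) = J**2 (u(J) = 0 + J**2 = J**2)
sqrt((u(33) + C(25)*(-669)) + R) = sqrt((33**2 + (2 - 1*25)*(-669)) + 1594243) = sqrt((1089 + (2 - 25)*(-669)) + 1594243) = sqrt((1089 - 23*(-669)) + 1594243) = sqrt((1089 + 15387) + 1594243) = sqrt(16476 + 1594243) = sqrt(1610719)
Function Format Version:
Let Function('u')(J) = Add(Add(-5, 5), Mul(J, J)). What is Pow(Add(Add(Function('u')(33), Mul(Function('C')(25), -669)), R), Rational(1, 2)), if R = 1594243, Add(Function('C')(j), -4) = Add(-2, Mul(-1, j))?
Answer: Pow(1610719, Rational(1, 2)) ≈ 1269.1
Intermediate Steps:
Function('C')(j) = Add(2, Mul(-1, j)) (Function('C')(j) = Add(4, Add(-2, Mul(-1, j))) = Add(2, Mul(-1, j)))
Function('u')(J) = Pow(J, 2) (Function('u')(J) = Add(0, Pow(J, 2)) = Pow(J, 2))
Pow(Add(Add(Function('u')(33), Mul(Function('C')(25), -669)), R), Rational(1, 2)) = Pow(Add(Add(Pow(33, 2), Mul(Add(2, Mul(-1, 25)), -669)), 1594243), Rational(1, 2)) = Pow(Add(Add(1089, Mul(Add(2, -25), -669)), 1594243), Rational(1, 2)) = Pow(Add(Add(1089, Mul(-23, -669)), 1594243), Rational(1, 2)) = Pow(Add(Add(1089, 15387), 1594243), Rational(1, 2)) = Pow(Add(16476, 1594243), Rational(1, 2)) = Pow(1610719, Rational(1, 2))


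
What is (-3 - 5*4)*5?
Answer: -115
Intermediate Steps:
(-3 - 5*4)*5 = (-3 - 20)*5 = -23*5 = -115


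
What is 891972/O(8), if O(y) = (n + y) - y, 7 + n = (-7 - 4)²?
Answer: 148662/19 ≈ 7824.3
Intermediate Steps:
n = 114 (n = -7 + (-7 - 4)² = -7 + (-11)² = -7 + 121 = 114)
O(y) = 114 (O(y) = (114 + y) - y = 114)
891972/O(8) = 891972/114 = 891972*(1/114) = 148662/19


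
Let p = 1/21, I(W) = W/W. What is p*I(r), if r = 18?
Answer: 1/21 ≈ 0.047619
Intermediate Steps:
I(W) = 1
p = 1/21 ≈ 0.047619
p*I(r) = (1/21)*1 = 1/21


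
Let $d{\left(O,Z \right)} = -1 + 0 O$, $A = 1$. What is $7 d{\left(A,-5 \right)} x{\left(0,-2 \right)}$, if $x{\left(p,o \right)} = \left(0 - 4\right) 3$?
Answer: $84$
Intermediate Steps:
$x{\left(p,o \right)} = -12$ ($x{\left(p,o \right)} = \left(-4\right) 3 = -12$)
$d{\left(O,Z \right)} = -1$ ($d{\left(O,Z \right)} = -1 + 0 = -1$)
$7 d{\left(A,-5 \right)} x{\left(0,-2 \right)} = 7 \left(-1\right) \left(-12\right) = \left(-7\right) \left(-12\right) = 84$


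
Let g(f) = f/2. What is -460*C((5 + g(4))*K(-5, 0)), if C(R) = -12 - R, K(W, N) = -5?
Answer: -10580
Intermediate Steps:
g(f) = f/2 (g(f) = f*(½) = f/2)
-460*C((5 + g(4))*K(-5, 0)) = -460*(-12 - (5 + (½)*4)*(-5)) = -460*(-12 - (5 + 2)*(-5)) = -460*(-12 - 7*(-5)) = -460*(-12 - 1*(-35)) = -460*(-12 + 35) = -460*23 = -10580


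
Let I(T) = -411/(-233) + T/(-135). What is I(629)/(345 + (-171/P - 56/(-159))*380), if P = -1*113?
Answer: -545430208/198534261375 ≈ -0.0027473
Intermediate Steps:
P = -113
I(T) = 411/233 - T/135 (I(T) = -411*(-1/233) + T*(-1/135) = 411/233 - T/135)
I(629)/(345 + (-171/P - 56/(-159))*380) = (411/233 - 1/135*629)/(345 + (-171/(-113) - 56/(-159))*380) = (411/233 - 629/135)/(345 + (-171*(-1/113) - 56*(-1/159))*380) = -91072/(31455*(345 + (171/113 + 56/159)*380)) = -91072/(31455*(345 + (33517/17967)*380)) = -91072/(31455*(345 + 12736460/17967)) = -91072/(31455*18935075/17967) = -91072/31455*17967/18935075 = -545430208/198534261375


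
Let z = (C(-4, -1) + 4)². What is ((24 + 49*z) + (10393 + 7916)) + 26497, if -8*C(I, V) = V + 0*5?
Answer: 2922481/64 ≈ 45664.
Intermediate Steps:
C(I, V) = -V/8 (C(I, V) = -(V + 0*5)/8 = -(V + 0)/8 = -V/8)
z = 1089/64 (z = (-⅛*(-1) + 4)² = (⅛ + 4)² = (33/8)² = 1089/64 ≈ 17.016)
((24 + 49*z) + (10393 + 7916)) + 26497 = ((24 + 49*(1089/64)) + (10393 + 7916)) + 26497 = ((24 + 53361/64) + 18309) + 26497 = (54897/64 + 18309) + 26497 = 1226673/64 + 26497 = 2922481/64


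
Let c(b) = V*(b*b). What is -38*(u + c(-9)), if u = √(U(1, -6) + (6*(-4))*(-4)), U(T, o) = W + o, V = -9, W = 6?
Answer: 27702 - 152*√6 ≈ 27330.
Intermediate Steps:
c(b) = -9*b² (c(b) = -9*b*b = -9*b²)
U(T, o) = 6 + o
u = 4*√6 (u = √((6 - 6) + (6*(-4))*(-4)) = √(0 - 24*(-4)) = √(0 + 96) = √96 = 4*√6 ≈ 9.7980)
-38*(u + c(-9)) = -38*(4*√6 - 9*(-9)²) = -38*(4*√6 - 9*81) = -38*(4*√6 - 729) = -38*(-729 + 4*√6) = 27702 - 152*√6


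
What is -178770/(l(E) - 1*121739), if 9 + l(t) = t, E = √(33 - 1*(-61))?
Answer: 725496332/494085847 + 5959*√94/494085847 ≈ 1.4685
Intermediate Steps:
E = √94 (E = √(33 + 61) = √94 ≈ 9.6954)
l(t) = -9 + t
-178770/(l(E) - 1*121739) = -178770/((-9 + √94) - 1*121739) = -178770/((-9 + √94) - 121739) = -178770/(-121748 + √94)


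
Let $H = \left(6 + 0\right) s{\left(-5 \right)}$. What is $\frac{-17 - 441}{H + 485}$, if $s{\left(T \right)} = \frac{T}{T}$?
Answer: $- \frac{458}{491} \approx -0.93279$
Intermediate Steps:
$s{\left(T \right)} = 1$
$H = 6$ ($H = \left(6 + 0\right) 1 = 6 \cdot 1 = 6$)
$\frac{-17 - 441}{H + 485} = \frac{-17 - 441}{6 + 485} = - \frac{458}{491}$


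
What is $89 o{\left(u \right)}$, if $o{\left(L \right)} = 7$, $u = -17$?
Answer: $623$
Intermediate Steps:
$89 o{\left(u \right)} = 89 \cdot 7 = 623$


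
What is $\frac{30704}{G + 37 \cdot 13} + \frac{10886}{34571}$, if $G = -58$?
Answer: $\frac{1066072762}{14623533} \approx 72.901$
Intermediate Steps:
$\frac{30704}{G + 37 \cdot 13} + \frac{10886}{34571} = \frac{30704}{-58 + 37 \cdot 13} + \frac{10886}{34571} = \frac{30704}{-58 + 481} + 10886 \cdot \frac{1}{34571} = \frac{30704}{423} + \frac{10886}{34571} = \frac{1066072762}{14623533}$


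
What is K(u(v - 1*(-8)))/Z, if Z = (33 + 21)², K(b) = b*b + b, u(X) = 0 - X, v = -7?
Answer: 0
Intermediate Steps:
u(X) = -X
K(b) = b + b² (K(b) = b² + b = b + b²)
Z = 2916 (Z = 54² = 2916)
K(u(v - 1*(-8)))/Z = ((-(-7 - 1*(-8)))*(1 - (-7 - 1*(-8))))/2916 = ((-(-7 + 8))*(1 - (-7 + 8)))*(1/2916) = ((-1*1)*(1 - 1*1))*(1/2916) = -(1 - 1)*(1/2916) = -1*0*(1/2916) = 0*(1/2916) = 0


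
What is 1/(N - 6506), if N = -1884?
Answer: -1/8390 ≈ -0.00011919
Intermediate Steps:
1/(N - 6506) = 1/(-1884 - 6506) = 1/(-8390) = -1/8390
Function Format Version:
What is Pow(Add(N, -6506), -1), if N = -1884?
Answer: Rational(-1, 8390) ≈ -0.00011919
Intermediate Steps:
Pow(Add(N, -6506), -1) = Pow(Add(-1884, -6506), -1) = Pow(-8390, -1) = Rational(-1, 8390)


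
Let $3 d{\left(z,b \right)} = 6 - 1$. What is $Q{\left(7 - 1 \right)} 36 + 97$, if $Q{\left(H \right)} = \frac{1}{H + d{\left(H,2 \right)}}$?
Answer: $\frac{2339}{23} \approx 101.7$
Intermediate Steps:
$d{\left(z,b \right)} = \frac{5}{3}$ ($d{\left(z,b \right)} = \frac{6 - 1}{3} = \frac{1}{3} \cdot 5 = \frac{5}{3}$)
$Q{\left(H \right)} = \frac{1}{\frac{5}{3} + H}$ ($Q{\left(H \right)} = \frac{1}{H + \frac{5}{3}} = \frac{1}{\frac{5}{3} + H}$)
$Q{\left(7 - 1 \right)} 36 + 97 = \frac{3}{5 + 3 \left(7 - 1\right)} 36 + 97 = \frac{3}{5 + 3 \cdot 6} \cdot 36 + 97 = \frac{3}{5 + 18} \cdot 36 + 97 = \frac{3}{23} \cdot 36 + 97 = \frac{108}{23} + 97 = \frac{2339}{23}$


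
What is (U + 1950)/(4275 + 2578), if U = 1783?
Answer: 3733/6853 ≈ 0.54472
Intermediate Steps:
(U + 1950)/(4275 + 2578) = (1783 + 1950)/(4275 + 2578) = 3733/6853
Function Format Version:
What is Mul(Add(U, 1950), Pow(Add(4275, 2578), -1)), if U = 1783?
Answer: Rational(3733, 6853) ≈ 0.54472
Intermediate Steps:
Mul(Add(U, 1950), Pow(Add(4275, 2578), -1)) = Mul(Add(1783, 1950), Pow(Add(4275, 2578), -1)) = Mul(3733, Pow(6853, -1)) = Mul(3733, Rational(1, 6853)) = Rational(3733, 6853)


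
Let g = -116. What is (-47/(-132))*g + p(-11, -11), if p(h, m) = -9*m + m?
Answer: 1541/33 ≈ 46.697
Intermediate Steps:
p(h, m) = -8*m
(-47/(-132))*g + p(-11, -11) = -47/(-132)*(-116) - 8*(-11) = -47*(-1/132)*(-116) + 88 = (47/132)*(-116) + 88 = -1363/33 + 88 = 1541/33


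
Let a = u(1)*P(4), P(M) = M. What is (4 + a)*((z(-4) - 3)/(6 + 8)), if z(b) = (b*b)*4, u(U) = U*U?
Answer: 244/7 ≈ 34.857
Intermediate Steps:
u(U) = U²
a = 4 (a = 1²*4 = 1*4 = 4)
z(b) = 4*b² (z(b) = b²*4 = 4*b²)
(4 + a)*((z(-4) - 3)/(6 + 8)) = (4 + 4)*((4*(-4)² - 3)/(6 + 8)) = 8*((4*16 - 3)/14) = 8*((64 - 3)*(1/14)) = 8*(61*(1/14)) = 8*(61/14) = 244/7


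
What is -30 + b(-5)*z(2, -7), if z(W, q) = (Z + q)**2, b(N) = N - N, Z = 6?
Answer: -30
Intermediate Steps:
b(N) = 0
z(W, q) = (6 + q)**2
-30 + b(-5)*z(2, -7) = -30 + 0*(6 - 7)**2 = -30 + 0*(-1)**2 = -30 + 0*1 = -30 + 0 = -30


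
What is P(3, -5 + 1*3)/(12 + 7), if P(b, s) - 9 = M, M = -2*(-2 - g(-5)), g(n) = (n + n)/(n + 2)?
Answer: 59/57 ≈ 1.0351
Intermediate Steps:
g(n) = 2*n/(2 + n) (g(n) = (2*n)/(2 + n) = 2*n/(2 + n))
M = 32/3 (M = -2*(-2 - 2*(-5)/(2 - 5)) = -2*(-2 - 2*(-5)/(-3)) = -2*(-2 - 2*(-5)*(-1)/3) = -2*(-2 - 1*10/3) = -2*(-2 - 10/3) = -2*(-16/3) = 32/3 ≈ 10.667)
P(b, s) = 59/3 (P(b, s) = 9 + 32/3 = 59/3)
P(3, -5 + 1*3)/(12 + 7) = 59/(3*(12 + 7)) = (59/3)/19 = (59/3)*(1/19) = 59/57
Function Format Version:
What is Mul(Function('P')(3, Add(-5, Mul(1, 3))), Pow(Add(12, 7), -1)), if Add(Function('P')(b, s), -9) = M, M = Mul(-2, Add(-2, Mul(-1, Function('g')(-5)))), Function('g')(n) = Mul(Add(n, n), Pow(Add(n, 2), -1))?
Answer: Rational(59, 57) ≈ 1.0351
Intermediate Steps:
Function('g')(n) = Mul(2, n, Pow(Add(2, n), -1)) (Function('g')(n) = Mul(Mul(2, n), Pow(Add(2, n), -1)) = Mul(2, n, Pow(Add(2, n), -1)))
M = Rational(32, 3) (M = Mul(-2, Add(-2, Mul(-1, Mul(2, -5, Pow(Add(2, -5), -1))))) = Mul(-2, Add(-2, Mul(-1, Mul(2, -5, Pow(-3, -1))))) = Mul(-2, Add(-2, Mul(-1, Mul(2, -5, Rational(-1, 3))))) = Mul(-2, Add(-2, Mul(-1, Rational(10, 3)))) = Mul(-2, Add(-2, Rational(-10, 3))) = Mul(-2, Rational(-16, 3)) = Rational(32, 3) ≈ 10.667)
Function('P')(b, s) = Rational(59, 3) (Function('P')(b, s) = Add(9, Rational(32, 3)) = Rational(59, 3))
Mul(Function('P')(3, Add(-5, Mul(1, 3))), Pow(Add(12, 7), -1)) = Mul(Rational(59, 3), Pow(Add(12, 7), -1)) = Mul(Rational(59, 3), Pow(19, -1)) = Mul(Rational(59, 3), Rational(1, 19)) = Rational(59, 57)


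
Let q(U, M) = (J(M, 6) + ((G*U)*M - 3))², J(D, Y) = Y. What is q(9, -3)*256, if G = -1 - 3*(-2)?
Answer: 4460544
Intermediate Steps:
G = 5 (G = -1 + 6 = 5)
q(U, M) = (3 + 5*M*U)² (q(U, M) = (6 + ((5*U)*M - 3))² = (6 + (5*M*U - 3))² = (6 + (-3 + 5*M*U))² = (3 + 5*M*U)²)
q(9, -3)*256 = (3 + 5*(-3)*9)²*256 = (3 - 135)²*256 = (-132)²*256 = 17424*256 = 4460544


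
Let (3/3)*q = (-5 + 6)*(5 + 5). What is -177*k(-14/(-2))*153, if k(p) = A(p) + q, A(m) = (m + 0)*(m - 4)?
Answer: -839511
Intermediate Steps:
A(m) = m*(-4 + m)
q = 10 (q = (-5 + 6)*(5 + 5) = 1*10 = 10)
k(p) = 10 + p*(-4 + p) (k(p) = p*(-4 + p) + 10 = 10 + p*(-4 + p))
-177*k(-14/(-2))*153 = -177*(10 + (-14/(-2))*(-4 - 14/(-2)))*153 = -177*(10 + (-14*(-1/2))*(-4 - 14*(-1/2)))*153 = -177*(10 + 7*(-4 + 7))*153 = -177*(10 + 7*3)*153 = -177*(10 + 21)*153 = -177*31*153 = -5487*153 = -839511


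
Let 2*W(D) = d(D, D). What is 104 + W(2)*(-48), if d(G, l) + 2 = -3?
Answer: 224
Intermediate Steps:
d(G, l) = -5 (d(G, l) = -2 - 3 = -5)
W(D) = -5/2 (W(D) = (½)*(-5) = -5/2)
104 + W(2)*(-48) = 104 - 5/2*(-48) = 104 + 120 = 224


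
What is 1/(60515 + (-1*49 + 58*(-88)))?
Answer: 1/55362 ≈ 1.8063e-5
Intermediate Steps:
1/(60515 + (-1*49 + 58*(-88))) = 1/(60515 + (-49 - 5104)) = 1/(60515 - 5153) = 1/55362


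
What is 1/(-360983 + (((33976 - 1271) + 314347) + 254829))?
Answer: 1/240898 ≈ 4.1511e-6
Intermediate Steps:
1/(-360983 + (((33976 - 1271) + 314347) + 254829)) = 1/(-360983 + ((32705 + 314347) + 254829)) = 1/(-360983 + (347052 + 254829)) = 1/(-360983 + 601881) = 1/240898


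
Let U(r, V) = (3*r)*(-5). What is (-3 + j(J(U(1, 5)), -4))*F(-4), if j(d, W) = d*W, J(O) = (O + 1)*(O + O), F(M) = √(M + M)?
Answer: -3366*I*√2 ≈ -4760.2*I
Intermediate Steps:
U(r, V) = -15*r
F(M) = √2*√M (F(M) = √(2*M) = √2*√M)
J(O) = 2*O*(1 + O) (J(O) = (1 + O)*(2*O) = 2*O*(1 + O))
j(d, W) = W*d
(-3 + j(J(U(1, 5)), -4))*F(-4) = (-3 - 8*(-15*1)*(1 - 15*1))*(√2*√(-4)) = (-3 - 8*(-15)*(1 - 15))*(√2*(2*I)) = (-3 - 8*(-15)*(-14))*(2*I*√2) = (-3 - 4*420)*(2*I*√2) = (-3 - 1680)*(2*I*√2) = -3366*I*√2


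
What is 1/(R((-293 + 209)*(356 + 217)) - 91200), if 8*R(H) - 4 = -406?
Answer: -4/365001 ≈ -1.0959e-5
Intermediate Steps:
R(H) = -201/4 (R(H) = ½ + (⅛)*(-406) = ½ - 203/4 = -201/4)
1/(R((-293 + 209)*(356 + 217)) - 91200) = 1/(-201/4 - 91200) = 1/(-365001/4) = -4/365001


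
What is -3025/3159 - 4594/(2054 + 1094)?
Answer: -12017573/4972266 ≈ -2.4169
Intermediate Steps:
-3025/3159 - 4594/(2054 + 1094) = -3025*1/3159 - 4594/3148 = -3025/3159 - 4594*1/3148 = -3025/3159 - 2297/1574 = -12017573/4972266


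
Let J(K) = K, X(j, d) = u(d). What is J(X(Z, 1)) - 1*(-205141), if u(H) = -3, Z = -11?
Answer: 205138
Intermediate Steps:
X(j, d) = -3
J(X(Z, 1)) - 1*(-205141) = -3 - 1*(-205141) = -3 + 205141 = 205138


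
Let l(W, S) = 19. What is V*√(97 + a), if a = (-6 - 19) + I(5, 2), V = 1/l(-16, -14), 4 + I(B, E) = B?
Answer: √73/19 ≈ 0.44968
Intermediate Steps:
I(B, E) = -4 + B
V = 1/19 ≈ 0.052632
a = -24 (a = (-6 - 19) + (-4 + 5) = -25 + 1 = -24)
V*√(97 + a) = √(97 - 24)/19 = √73/19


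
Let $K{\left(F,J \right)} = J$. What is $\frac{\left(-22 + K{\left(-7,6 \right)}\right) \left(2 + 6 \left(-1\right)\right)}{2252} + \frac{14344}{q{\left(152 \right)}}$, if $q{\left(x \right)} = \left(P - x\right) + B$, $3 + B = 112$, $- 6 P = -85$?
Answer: $- \frac{48451264}{97399} \approx -497.45$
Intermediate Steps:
$P = \frac{85}{6}$ ($P = \left(- \frac{1}{6}\right) \left(-85\right) = \frac{85}{6} \approx 14.167$)
$B = 109$ ($B = -3 + 112 = 109$)
$q{\left(x \right)} = \frac{739}{6} - x$ ($q{\left(x \right)} = \left(\frac{85}{6} - x\right) + 109 = \frac{739}{6} - x$)
$\frac{\left(-22 + K{\left(-7,6 \right)}\right) \left(2 + 6 \left(-1\right)\right)}{2252} + \frac{14344}{q{\left(152 \right)}} = \frac{\left(-22 + 6\right) \left(2 + 6 \left(-1\right)\right)}{2252} + \frac{14344}{\frac{739}{6} - 152} = - 16 \left(2 - 6\right) \frac{1}{2252} + \frac{14344}{\frac{739}{6} - 152} = \left(-16\right) \left(-4\right) \frac{1}{2252} + \frac{14344}{- \frac{173}{6}} = 64 \cdot \frac{1}{2252} + 14344 \left(- \frac{6}{173}\right) = \frac{16}{563} - \frac{86064}{173} = - \frac{48451264}{97399}$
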